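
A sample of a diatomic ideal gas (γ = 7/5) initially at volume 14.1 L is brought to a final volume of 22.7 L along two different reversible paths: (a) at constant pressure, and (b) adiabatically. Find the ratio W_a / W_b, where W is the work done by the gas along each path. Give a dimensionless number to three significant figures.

Path (a) isobaric: W = P₁(V₂ − V₁) → W_a/(P₁V₁) = 0.6099.
Path (b) adiabatic: W = P₁V₁(1 − (V₁/V₂)^(γ−1))/(γ−1) → W_b/(P₁V₁) = 0.4336.
W_a / W_b = 0.6099 / 0.4336 = 1.407.

W_a / W_b ≈ 1.41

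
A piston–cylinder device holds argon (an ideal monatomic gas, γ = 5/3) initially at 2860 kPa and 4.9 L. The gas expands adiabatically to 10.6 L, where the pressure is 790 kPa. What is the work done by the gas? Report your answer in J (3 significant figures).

Adiabatic: W = (P₁V₁ − P₂V₂)/(γ − 1) with γ = 5/3.
P₁V₁ = 14014 J, P₂V₂ = 8374 J.
W = (14014 − 8374) / 0.6667 = 8460 J.

W ≈ 8460 J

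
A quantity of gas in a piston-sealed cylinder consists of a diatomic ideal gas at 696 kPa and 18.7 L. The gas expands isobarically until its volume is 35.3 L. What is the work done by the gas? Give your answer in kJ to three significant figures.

Isobaric: W = P ΔV.
W = (696 kPa)(35.3 − 18.7 L) = (696)(16.6) = 11554 J.

W ≈ 11.6 kJ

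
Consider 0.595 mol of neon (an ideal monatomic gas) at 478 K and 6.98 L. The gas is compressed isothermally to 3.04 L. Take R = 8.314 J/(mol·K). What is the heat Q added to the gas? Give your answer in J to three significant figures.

Isothermal ⇒ ΔU = 0, so Q = W = nRT ln(V₂/V₁).
Q = (0.595)(8.314)(478) ln(3.04/6.98) = 2365 × -0.8312 = -1965 J.

Q ≈ -1970 J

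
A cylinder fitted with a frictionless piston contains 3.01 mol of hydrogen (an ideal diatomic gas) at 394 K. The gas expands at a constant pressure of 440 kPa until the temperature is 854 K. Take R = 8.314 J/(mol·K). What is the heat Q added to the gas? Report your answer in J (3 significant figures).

Isobaric: W = nRΔT = (3.01)(8.314)(460) = 11512 J.
ΔU = nCᵥΔT with Cᵥ = 5R/2: ΔU = (3.01)(20.79)(460) = 28779 J.
Q = ΔU + W = 28779 + 11512 = 40290 J.

Q ≈ 40300 J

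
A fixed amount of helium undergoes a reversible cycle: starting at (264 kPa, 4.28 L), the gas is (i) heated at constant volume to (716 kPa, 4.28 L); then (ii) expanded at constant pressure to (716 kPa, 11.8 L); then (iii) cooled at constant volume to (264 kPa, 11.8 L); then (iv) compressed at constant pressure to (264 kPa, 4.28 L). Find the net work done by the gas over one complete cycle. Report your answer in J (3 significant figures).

Constant-volume legs do no work.
W(ii) = (716)(11.8 − 4.28) = 5384 J; W(iv) = (264)(4.28 − 11.8) = -1985 J.
W_net = 5384 − 1985 = 3399 J (the clockwise enclosed area).

W_net ≈ 3400 J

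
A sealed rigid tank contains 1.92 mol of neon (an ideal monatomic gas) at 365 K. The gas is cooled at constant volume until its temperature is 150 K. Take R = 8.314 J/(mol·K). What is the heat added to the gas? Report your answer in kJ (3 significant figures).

Q ≈ -5.15 kJ

Constant volume ⇒ W = 0, so Q = ΔU = nCᵥΔT with Cᵥ = 3R/2 = 12.47 J/(mol·K).
ΔU = (1.92)(12.47)(150 − 365) = -5148 J.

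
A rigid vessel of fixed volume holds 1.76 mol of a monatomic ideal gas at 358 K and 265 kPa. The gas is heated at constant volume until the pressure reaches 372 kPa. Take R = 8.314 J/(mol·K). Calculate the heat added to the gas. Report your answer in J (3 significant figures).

Q ≈ 3170 J

Constant volume ⇒ W = 0, so Q = ΔU = nCᵥΔT with Cᵥ = 3R/2 = 12.47 J/(mol·K).
At constant V, T₂/T₁ = P₂/P₁ ⇒ ΔT = T₁(P₂/P₁ − 1) = 358·(372/265 − 1) = 144.6 K.
ΔU = (1.76)(12.47)(144.6) = 3173 J.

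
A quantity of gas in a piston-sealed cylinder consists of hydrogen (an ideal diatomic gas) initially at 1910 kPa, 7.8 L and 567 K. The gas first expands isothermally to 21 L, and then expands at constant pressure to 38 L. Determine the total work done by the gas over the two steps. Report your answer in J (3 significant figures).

Step 1 (isothermal): W = P₁V₁ ln(V₂/V₁) = (14898) ln(21/7.8) = 14755 J.
After step 1: P = 709.4 kPa, V = 21 L, T = 567 K.
Step 2 (isobaric): W = PΔV = (709.4 kPa)(38 − 21 L) = 12060 J.
W_total = 14755 + 12060 = 26815 J.

W_total ≈ 26800 J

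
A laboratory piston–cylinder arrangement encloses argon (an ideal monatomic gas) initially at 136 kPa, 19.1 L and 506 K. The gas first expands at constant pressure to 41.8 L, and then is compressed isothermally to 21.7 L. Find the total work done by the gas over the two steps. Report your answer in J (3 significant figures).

Step 1 (isobaric): W = PΔV = (136 kPa)(41.8 − 19.1 L) = 3087 J.
After step 1: P = 136 kPa, V = 41.8 L, T = 1107 K.
Step 2 (isothermal): W = P₁V₁ ln(V₂/V₁) = (5685) ln(21.7/41.8) = -3727 J.
W_total = 3087 − 3727 = -639.7 J.

W_total ≈ -640 J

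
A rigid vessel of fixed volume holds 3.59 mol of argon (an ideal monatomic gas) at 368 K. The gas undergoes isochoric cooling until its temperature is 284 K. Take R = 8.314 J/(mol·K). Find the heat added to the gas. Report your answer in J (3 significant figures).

Constant volume ⇒ W = 0, so Q = ΔU = nCᵥΔT with Cᵥ = 3R/2 = 12.47 J/(mol·K).
ΔU = (3.59)(12.47)(284 − 368) = -3761 J.

Q ≈ -3760 J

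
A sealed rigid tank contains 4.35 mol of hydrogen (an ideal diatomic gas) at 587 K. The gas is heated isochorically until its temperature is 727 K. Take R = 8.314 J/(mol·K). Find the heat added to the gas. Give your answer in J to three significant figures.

Constant volume ⇒ W = 0, so Q = ΔU = nCᵥΔT with Cᵥ = 5R/2 = 20.79 J/(mol·K).
ΔU = (4.35)(20.79)(727 − 587) = 12658 J.

Q ≈ 12700 J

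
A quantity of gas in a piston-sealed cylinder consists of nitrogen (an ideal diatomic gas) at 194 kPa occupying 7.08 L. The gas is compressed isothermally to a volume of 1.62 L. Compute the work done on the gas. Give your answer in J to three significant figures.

Isothermal: W = nRT ln(V₂/V₁) = P₁V₁ ln(V₂/V₁).
P₁V₁ = (194 kPa)(7.08 L) = 1374 J.
W = 1374 × ln(1.62/7.08) = 1374 × -1.475
W_by_gas = -2026 J; work on gas = −W_by = 2026 J.

W ≈ 2030 J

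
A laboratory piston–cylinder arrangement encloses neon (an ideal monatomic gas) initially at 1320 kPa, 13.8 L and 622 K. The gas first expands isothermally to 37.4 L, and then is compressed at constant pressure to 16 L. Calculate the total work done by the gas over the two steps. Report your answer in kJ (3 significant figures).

W_total ≈ 7.74 kJ

Step 1 (isothermal): W = P₁V₁ ln(V₂/V₁) = (18216) ln(37.4/13.8) = 18161 J.
After step 1: P = 487.1 kPa, V = 37.4 L, T = 622 K.
Step 2 (isobaric): W = PΔV = (487.1 kPa)(16 − 37.4 L) = -10423 J.
W_total = 18161 − 10423 = 7738 J.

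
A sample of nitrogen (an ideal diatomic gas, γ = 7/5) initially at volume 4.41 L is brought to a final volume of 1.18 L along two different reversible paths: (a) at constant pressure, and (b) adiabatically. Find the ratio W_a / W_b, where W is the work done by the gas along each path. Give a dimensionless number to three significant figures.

W_a / W_b ≈ 0.422

Path (a) isobaric: W = P₁(V₂ − V₁) → W_a/(P₁V₁) = -0.7324.
Path (b) adiabatic: W = P₁V₁(1 − (V₁/V₂)^(γ−1))/(γ−1) → W_b/(P₁V₁) = -1.736.
W_a / W_b = -0.7324 / -1.736 = 0.4219.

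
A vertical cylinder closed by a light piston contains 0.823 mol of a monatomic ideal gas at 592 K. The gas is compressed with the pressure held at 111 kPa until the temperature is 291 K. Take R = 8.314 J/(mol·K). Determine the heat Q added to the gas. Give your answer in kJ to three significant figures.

Q ≈ -5.15 kJ

Isobaric: W = nRΔT = (0.823)(8.314)(-301) = -2060 J.
ΔU = nCᵥΔT with Cᵥ = 3R/2: ΔU = (0.823)(12.47)(-301) = -3089 J.
Q = ΔU + W = -3089 − 2060 = -5149 J.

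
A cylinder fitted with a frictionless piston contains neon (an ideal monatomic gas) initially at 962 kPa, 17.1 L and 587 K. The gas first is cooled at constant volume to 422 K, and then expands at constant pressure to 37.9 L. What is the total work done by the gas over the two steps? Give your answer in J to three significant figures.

W_total ≈ 14400 J

Step 1 (isochoric): W = 0 (constant volume).
After step 1: P = 691.6 kPa (V unchanged).
Step 2 (isobaric): W = PΔV = (691.6 kPa)(37.9 − 17.1 L) = 14385 J.
W_total = 0 + 14385 = 14385 J.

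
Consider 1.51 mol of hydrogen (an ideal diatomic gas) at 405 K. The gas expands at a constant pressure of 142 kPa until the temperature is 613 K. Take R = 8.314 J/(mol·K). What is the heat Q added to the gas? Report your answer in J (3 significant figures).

Q ≈ 9140 J

Isobaric: W = nRΔT = (1.51)(8.314)(208) = 2611 J.
ΔU = nCᵥΔT with Cᵥ = 5R/2: ΔU = (1.51)(20.79)(208) = 6528 J.
Q = ΔU + W = 6528 + 2611 = 9139 J.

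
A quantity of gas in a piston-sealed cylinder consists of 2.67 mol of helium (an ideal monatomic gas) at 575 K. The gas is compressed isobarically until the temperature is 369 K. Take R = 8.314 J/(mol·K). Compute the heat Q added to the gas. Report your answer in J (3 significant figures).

Q ≈ -11400 J

Isobaric: W = nRΔT = (2.67)(8.314)(-206) = -4573 J.
ΔU = nCᵥΔT with Cᵥ = 3R/2: ΔU = (2.67)(12.47)(-206) = -6859 J.
Q = ΔU + W = -6859 − 4573 = -11432 J.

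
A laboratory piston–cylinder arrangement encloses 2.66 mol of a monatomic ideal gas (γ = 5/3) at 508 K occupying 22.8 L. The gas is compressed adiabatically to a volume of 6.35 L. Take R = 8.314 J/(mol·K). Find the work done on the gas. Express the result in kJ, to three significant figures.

W ≈ 22.7 kJ

Adiabatic: TV^(γ−1) = const with γ = 5/3.
T₂ = T₁ (V₁/V₂)^(γ−1) = 508 × (22.8/6.35)^0.667 = 508 × 2.345 = 1191 K.
W_by = nCᵥ(T₁ − T₂) = (2.66)(12.47)(508 − 1191) = -22662 J.
Work on gas = −W_by = 22662 J.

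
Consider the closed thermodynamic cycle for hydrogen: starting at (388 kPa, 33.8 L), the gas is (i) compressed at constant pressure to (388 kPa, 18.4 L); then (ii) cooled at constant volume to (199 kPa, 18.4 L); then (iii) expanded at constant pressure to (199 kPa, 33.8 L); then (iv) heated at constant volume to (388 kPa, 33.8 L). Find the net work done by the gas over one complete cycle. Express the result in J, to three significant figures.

W_net ≈ -2910 J

Constant-volume legs do no work.
W(i) = (388)(18.4 − 33.8) = -5975 J; W(iii) = (199)(33.8 − 18.4) = 3065 J.
W_net = -5975 + 3065 = -2911 J (the counter-clockwise enclosed area).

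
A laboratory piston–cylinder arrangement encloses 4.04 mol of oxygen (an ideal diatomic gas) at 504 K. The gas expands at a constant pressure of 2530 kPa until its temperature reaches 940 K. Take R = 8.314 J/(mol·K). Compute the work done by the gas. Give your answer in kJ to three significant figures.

Isobaric: W = P ΔV = nR ΔT.
W = (4.04)(8.314)(940 − 504) = 14645 J.

W ≈ 14.6 kJ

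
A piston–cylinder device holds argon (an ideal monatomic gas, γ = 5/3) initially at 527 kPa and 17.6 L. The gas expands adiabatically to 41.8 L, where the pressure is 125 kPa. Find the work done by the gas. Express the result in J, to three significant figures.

W ≈ 6080 J

Adiabatic: W = (P₁V₁ − P₂V₂)/(γ − 1) with γ = 5/3.
P₁V₁ = 9275 J, P₂V₂ = 5225 J.
W = (9275 − 5225) / 0.6667 = 6075 J.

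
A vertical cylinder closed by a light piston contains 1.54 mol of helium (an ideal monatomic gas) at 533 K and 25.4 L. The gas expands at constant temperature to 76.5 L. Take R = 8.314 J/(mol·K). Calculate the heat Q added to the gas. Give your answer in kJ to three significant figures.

Isothermal ⇒ ΔU = 0, so Q = W = nRT ln(V₂/V₁).
Q = (1.54)(8.314)(533) ln(76.5/25.4) = 6824 × 1.103 = 7524 J.

Q ≈ 7.52 kJ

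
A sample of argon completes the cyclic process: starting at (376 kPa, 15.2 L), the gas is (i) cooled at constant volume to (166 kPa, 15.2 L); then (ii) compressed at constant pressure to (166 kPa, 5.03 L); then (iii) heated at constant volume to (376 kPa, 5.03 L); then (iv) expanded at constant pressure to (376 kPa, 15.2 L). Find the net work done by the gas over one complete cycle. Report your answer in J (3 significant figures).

Constant-volume legs do no work.
W(ii) = (166)(5.03 − 15.2) = -1688 J; W(iv) = (376)(15.2 − 5.03) = 3824 J.
W_net = -1688 + 3824 = 2136 J (the clockwise enclosed area).

W_net ≈ 2140 J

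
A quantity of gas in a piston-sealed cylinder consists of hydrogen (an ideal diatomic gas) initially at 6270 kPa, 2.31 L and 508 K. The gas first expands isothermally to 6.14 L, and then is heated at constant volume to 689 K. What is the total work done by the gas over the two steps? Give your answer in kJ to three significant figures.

Step 1 (isothermal): W = P₁V₁ ln(V₂/V₁) = (14484) ln(6.14/2.31) = 14159 J.
Step 2 (isochoric): W = 0 (constant volume).
W_total = 14159 + 0 = 14159 J.

W_total ≈ 14.2 kJ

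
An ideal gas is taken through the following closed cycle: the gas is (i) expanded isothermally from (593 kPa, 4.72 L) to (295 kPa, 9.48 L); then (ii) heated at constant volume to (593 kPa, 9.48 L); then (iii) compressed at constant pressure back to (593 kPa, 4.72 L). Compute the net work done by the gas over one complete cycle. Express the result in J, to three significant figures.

W_net ≈ -871 J

Leg (i): W = PᵢVᵢ ln(V_f/Vᵢ) = (2799) ln(9.48/4.72) = 1952 J.
Leg (ii): W = 0.
Leg (iii): W = PΔV = (593)(4.72 − 9.48) = -2823 J.
W_net = 1952 − 2823 = -870.8 J.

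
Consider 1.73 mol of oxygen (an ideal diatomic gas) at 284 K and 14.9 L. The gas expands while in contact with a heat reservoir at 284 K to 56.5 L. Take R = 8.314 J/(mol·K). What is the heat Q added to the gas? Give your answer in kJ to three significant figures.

Q ≈ 5.44 kJ

Isothermal ⇒ ΔU = 0, so Q = W = nRT ln(V₂/V₁).
Q = (1.73)(8.314)(284) ln(56.5/14.9) = 4085 × 1.333 = 5445 J.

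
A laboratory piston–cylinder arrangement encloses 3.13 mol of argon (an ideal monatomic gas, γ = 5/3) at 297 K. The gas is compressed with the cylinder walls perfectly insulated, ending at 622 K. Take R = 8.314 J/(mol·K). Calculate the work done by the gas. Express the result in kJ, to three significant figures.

Adiabatic ⇒ Q = 0, so W_by = −ΔU = nCᵥ(T₁ − T₂).
Cᵥ = 3R/2 = 12.47 J/(mol·K).
W = (3.13)(12.47)(297 − 622) = -12686 J.

W ≈ -12.7 kJ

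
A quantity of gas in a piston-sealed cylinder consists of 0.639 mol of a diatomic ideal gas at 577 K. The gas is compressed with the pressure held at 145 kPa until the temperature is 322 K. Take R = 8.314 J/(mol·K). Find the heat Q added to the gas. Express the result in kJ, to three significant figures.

Isobaric: W = nRΔT = (0.639)(8.314)(-255) = -1355 J.
ΔU = nCᵥΔT with Cᵥ = 5R/2: ΔU = (0.639)(20.79)(-255) = -3387 J.
Q = ΔU + W = -3387 − 1355 = -4742 J.

Q ≈ -4.74 kJ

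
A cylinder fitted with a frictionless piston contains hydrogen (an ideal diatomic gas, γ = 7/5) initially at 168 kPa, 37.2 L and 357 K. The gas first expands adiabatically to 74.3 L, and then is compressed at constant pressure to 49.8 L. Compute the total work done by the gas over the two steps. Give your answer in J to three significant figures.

Step 1 (adiabatic): W = (P₁V₁ − P₂V₂)/(γ−1) = (6250 − 4739)/0.4 = 3777 J.
After step 1: P = 63.78 kPa, V = 74.3 L, T = 270.7 K.
Step 2 (isobaric): W = PΔV = (63.78 kPa)(49.8 − 74.3 L) = -1563 J.
W_total = 3777 − 1563 = 2214 J.

W_total ≈ 2210 J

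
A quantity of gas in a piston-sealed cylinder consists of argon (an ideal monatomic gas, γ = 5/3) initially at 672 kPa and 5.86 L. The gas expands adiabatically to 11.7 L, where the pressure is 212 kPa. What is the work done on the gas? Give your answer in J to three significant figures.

Adiabatic: W = (P₁V₁ − P₂V₂)/(γ − 1) with γ = 5/3.
P₁V₁ = 3938 J, P₂V₂ = 2480 J.
W = (3938 − 2480) / 0.6667 = 2186 J.
Work on gas = −W_by = -2186 J.

W ≈ -2190 J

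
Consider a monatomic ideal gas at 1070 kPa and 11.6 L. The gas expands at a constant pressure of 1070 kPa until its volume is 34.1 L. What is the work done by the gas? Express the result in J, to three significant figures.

W ≈ 24100 J

Isobaric: W = P ΔV.
W = (1070 kPa)(34.1 − 11.6 L) = (1070)(22.5) = 24075 J.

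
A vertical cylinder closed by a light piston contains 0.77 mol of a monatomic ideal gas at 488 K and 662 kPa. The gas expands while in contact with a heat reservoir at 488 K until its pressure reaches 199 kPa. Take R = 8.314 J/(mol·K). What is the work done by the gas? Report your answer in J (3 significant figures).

W ≈ 3760 J

Isothermal process: W = nRT ln(V₂/V₁) = nRT ln(P₁/P₂).
W = (0.77)(8.314)(488) × ln(662/199)
  = 3124 × ln(3.327) = 3124 × 1.202
W_by_gas = 3755 J.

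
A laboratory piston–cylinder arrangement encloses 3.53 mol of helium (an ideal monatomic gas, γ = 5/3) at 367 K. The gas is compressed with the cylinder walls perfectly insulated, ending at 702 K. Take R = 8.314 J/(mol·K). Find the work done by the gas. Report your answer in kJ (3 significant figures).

Adiabatic ⇒ Q = 0, so W_by = −ΔU = nCᵥ(T₁ − T₂).
Cᵥ = 3R/2 = 12.47 J/(mol·K).
W = (3.53)(12.47)(367 − 702) = -14748 J.

W ≈ -14.7 kJ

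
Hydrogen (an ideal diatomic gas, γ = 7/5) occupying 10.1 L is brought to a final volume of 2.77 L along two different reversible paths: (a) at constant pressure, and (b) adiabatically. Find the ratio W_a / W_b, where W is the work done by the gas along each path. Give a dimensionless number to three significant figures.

W_a / W_b ≈ 0.428

Path (a) isobaric: W = P₁(V₂ − V₁) → W_a/(P₁V₁) = -0.7257.
Path (b) adiabatic: W = P₁V₁(1 − (V₁/V₂)^(γ−1))/(γ−1) → W_b/(P₁V₁) = -1.694.
W_a / W_b = -0.7257 / -1.694 = 0.4283.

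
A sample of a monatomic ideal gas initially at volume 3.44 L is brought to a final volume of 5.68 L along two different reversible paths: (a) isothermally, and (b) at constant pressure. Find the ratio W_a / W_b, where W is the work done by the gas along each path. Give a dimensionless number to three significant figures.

W_a / W_b ≈ 0.770

Path (a) isothermal: W = P₁V₁ ln(V₂/V₁) → W_a/(P₁V₁) = 0.5015.
Path (b) isobaric: W = P₁(V₂ − V₁) → W_b/(P₁V₁) = 0.6512.
W_a / W_b = 0.5015 / 0.6512 = 0.7701.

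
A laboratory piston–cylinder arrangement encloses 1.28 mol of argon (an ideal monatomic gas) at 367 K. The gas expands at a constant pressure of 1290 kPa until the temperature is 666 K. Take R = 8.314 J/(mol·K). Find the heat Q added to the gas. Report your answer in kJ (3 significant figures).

Isobaric: W = nRΔT = (1.28)(8.314)(299) = 3182 J.
ΔU = nCᵥΔT with Cᵥ = 3R/2: ΔU = (1.28)(12.47)(299) = 4773 J.
Q = ΔU + W = 4773 + 3182 = 7955 J.

Q ≈ 7.95 kJ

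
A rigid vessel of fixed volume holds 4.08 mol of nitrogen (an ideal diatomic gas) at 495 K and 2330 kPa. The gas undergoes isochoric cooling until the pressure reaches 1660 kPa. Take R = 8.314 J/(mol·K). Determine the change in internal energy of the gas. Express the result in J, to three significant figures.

Constant volume ⇒ W = 0, so Q = ΔU = nCᵥΔT with Cᵥ = 5R/2 = 20.79 J/(mol·K).
At constant V, T₂/T₁ = P₂/P₁ ⇒ ΔT = T₁(P₂/P₁ − 1) = 495·(1660/2330 − 1) = -142.3 K.
ΔU = (4.08)(20.79)(-142.3) = -12071 J.

ΔU ≈ -12100 J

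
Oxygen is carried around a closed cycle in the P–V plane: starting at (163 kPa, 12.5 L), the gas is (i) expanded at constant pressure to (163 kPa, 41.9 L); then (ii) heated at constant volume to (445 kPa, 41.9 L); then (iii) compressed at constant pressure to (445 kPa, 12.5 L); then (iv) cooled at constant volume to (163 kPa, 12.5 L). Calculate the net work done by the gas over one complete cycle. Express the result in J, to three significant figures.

Constant-volume legs do no work.
W(i) = (163)(41.9 − 12.5) = 4792 J; W(iii) = (445)(12.5 − 41.9) = -13083 J.
W_net = 4792 − 13083 = -8291 J (the counter-clockwise enclosed area).

W_net ≈ -8290 J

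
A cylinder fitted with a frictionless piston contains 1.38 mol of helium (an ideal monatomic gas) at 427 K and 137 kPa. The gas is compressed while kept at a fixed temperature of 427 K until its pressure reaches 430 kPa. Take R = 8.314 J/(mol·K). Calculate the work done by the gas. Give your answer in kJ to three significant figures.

Isothermal process: W = nRT ln(V₂/V₁) = nRT ln(P₁/P₂).
W = (1.38)(8.314)(427) × ln(137/430)
  = 4899 × ln(0.3186) = 4899 × -1.144
W_by_gas = -5604 J.

W ≈ -5.60 kJ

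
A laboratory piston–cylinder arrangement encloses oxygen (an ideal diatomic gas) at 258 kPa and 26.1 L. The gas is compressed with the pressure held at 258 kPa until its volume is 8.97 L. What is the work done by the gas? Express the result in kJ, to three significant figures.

W ≈ -4.42 kJ

Isobaric: W = P ΔV.
W = (258 kPa)(8.97 − 26.1 L) = (258)(-17.13) = -4420 J.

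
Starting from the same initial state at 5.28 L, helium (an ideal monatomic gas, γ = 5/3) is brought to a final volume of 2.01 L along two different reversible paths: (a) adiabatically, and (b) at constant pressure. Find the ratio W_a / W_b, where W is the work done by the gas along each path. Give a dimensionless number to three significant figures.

W_a / W_b ≈ 2.19

Path (a) adiabatic: W = P₁V₁(1 − (V₁/V₂)^(γ−1))/(γ−1) → W_a/(P₁V₁) = -1.356.
Path (b) isobaric: W = P₁(V₂ − V₁) → W_b/(P₁V₁) = -0.6193.
W_a / W_b = -1.356 / -0.6193 = 2.189.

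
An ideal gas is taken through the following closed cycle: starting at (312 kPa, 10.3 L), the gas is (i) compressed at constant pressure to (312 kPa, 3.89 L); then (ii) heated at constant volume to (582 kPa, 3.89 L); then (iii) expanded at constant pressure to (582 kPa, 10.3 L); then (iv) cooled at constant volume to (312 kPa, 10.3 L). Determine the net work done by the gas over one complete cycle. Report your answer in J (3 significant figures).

Constant-volume legs do no work.
W(i) = (312)(3.89 − 10.3) = -2000 J; W(iii) = (582)(10.3 − 3.89) = 3731 J.
W_net = -2000 + 3731 = 1731 J (the clockwise enclosed area).

W_net ≈ 1730 J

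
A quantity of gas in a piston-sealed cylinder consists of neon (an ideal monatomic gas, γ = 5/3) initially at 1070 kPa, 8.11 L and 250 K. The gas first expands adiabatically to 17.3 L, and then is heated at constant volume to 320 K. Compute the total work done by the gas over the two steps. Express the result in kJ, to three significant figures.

W_total ≈ 5.16 kJ

Step 1 (adiabatic): W = (P₁V₁ − P₂V₂)/(γ−1) = (8678 − 5237)/0.667 = 5162 J.
Step 2 (isochoric): W = 0 (constant volume).
W_total = 5162 + 0 = 5162 J.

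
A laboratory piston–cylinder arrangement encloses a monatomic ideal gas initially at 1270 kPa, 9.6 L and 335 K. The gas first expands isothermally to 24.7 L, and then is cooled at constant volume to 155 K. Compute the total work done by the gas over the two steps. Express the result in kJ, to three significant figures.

W_total ≈ 11.5 kJ

Step 1 (isothermal): W = P₁V₁ ln(V₂/V₁) = (12192) ln(24.7/9.6) = 11522 J.
Step 2 (isochoric): W = 0 (constant volume).
W_total = 11522 + 0 = 11522 J.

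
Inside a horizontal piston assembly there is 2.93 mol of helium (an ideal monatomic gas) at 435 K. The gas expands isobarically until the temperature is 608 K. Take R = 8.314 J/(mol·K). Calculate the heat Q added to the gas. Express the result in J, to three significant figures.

Q ≈ 10500 J

Isobaric: W = nRΔT = (2.93)(8.314)(173) = 4214 J.
ΔU = nCᵥΔT with Cᵥ = 3R/2: ΔU = (2.93)(12.47)(173) = 6321 J.
Q = ΔU + W = 6321 + 4214 = 10536 J.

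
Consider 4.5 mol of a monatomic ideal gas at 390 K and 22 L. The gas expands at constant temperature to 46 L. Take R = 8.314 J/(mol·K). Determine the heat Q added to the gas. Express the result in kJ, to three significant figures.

Q ≈ 10.8 kJ

Isothermal ⇒ ΔU = 0, so Q = W = nRT ln(V₂/V₁).
Q = (4.5)(8.314)(390) ln(46/22) = 14591 × 0.7376 = 10762 J.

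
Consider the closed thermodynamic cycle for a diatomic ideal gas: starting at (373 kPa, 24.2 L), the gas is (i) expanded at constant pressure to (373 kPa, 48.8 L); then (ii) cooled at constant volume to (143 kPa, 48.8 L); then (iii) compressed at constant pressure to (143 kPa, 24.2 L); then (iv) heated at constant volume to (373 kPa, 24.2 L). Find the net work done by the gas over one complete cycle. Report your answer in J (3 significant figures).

Constant-volume legs do no work.
W(i) = (373)(48.8 − 24.2) = 9176 J; W(iii) = (143)(24.2 − 48.8) = -3518 J.
W_net = 9176 − 3518 = 5658 J (the clockwise enclosed area).

W_net ≈ 5660 J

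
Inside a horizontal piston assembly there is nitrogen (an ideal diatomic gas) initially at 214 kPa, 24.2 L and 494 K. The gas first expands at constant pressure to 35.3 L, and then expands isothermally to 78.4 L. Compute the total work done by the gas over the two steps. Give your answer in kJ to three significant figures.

Step 1 (isobaric): W = PΔV = (214 kPa)(35.3 − 24.2 L) = 2375 J.
After step 1: P = 214 kPa, V = 35.3 L, T = 720.6 K.
Step 2 (isothermal): W = P₁V₁ ln(V₂/V₁) = (7554) ln(78.4/35.3) = 6028 J.
W_total = 2375 + 6028 = 8403 J.

W_total ≈ 8.40 kJ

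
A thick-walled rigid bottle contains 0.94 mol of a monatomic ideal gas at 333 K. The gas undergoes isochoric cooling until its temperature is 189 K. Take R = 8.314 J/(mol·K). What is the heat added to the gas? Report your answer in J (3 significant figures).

Q ≈ -1690 J

Constant volume ⇒ W = 0, so Q = ΔU = nCᵥΔT with Cᵥ = 3R/2 = 12.47 J/(mol·K).
ΔU = (0.94)(12.47)(189 − 333) = -1688 J.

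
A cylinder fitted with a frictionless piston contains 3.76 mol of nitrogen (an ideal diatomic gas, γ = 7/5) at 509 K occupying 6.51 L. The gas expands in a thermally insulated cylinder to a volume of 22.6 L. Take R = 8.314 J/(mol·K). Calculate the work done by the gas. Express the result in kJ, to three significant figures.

Adiabatic: TV^(γ−1) = const with γ = 7/5.
T₂ = T₁ (V₁/V₂)^(γ−1) = 509 × (6.51/22.6)^0.4 = 509 × 0.6078 = 309.4 K.
W_by = nCᵥ(T₁ − T₂) = (3.76)(20.79)(509 − 309.4) = 15600 J.

W ≈ 15.6 kJ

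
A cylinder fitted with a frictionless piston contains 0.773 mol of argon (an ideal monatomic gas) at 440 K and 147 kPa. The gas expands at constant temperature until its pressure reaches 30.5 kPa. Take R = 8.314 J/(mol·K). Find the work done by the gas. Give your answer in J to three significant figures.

W ≈ 4450 J

Isothermal process: W = nRT ln(V₂/V₁) = nRT ln(P₁/P₂).
W = (0.773)(8.314)(440) × ln(147/30.5)
  = 2828 × ln(4.82) = 2828 × 1.573
W_by_gas = 4447 J.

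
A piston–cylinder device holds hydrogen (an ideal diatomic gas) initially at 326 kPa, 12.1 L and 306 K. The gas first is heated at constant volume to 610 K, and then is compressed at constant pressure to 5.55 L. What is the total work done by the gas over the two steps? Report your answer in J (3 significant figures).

Step 1 (isochoric): W = 0 (constant volume).
After step 1: P = 649.9 kPa (V unchanged).
Step 2 (isobaric): W = PΔV = (649.9 kPa)(5.55 − 12.1 L) = -4257 J.
W_total = 0 − 4257 = -4257 J.

W_total ≈ -4260 J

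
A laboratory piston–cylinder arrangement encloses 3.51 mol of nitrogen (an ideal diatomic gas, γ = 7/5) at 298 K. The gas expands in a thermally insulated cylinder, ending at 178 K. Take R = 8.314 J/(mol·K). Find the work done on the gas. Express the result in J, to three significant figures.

Adiabatic ⇒ Q = 0, so W_by = −ΔU = nCᵥ(T₁ − T₂).
Cᵥ = 5R/2 = 20.79 J/(mol·K).
W = (3.51)(20.79)(298 − 178) = 8755 J.
Work on gas = −W_by = -8755 J.

W ≈ -8750 J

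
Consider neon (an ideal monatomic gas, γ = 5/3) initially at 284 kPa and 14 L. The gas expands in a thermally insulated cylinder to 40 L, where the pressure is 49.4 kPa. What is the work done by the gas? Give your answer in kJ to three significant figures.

W ≈ 3.00 kJ

Adiabatic: W = (P₁V₁ − P₂V₂)/(γ − 1) with γ = 5/3.
P₁V₁ = 3976 J, P₂V₂ = 1976 J.
W = (3976 − 1976) / 0.6667 = 3000 J.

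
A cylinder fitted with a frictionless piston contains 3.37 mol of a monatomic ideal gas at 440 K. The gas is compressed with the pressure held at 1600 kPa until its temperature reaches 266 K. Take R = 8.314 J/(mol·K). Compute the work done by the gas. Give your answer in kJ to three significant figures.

Isobaric: W = P ΔV = nR ΔT.
W = (3.37)(8.314)(266 − 440) = -4875 J.

W ≈ -4.88 kJ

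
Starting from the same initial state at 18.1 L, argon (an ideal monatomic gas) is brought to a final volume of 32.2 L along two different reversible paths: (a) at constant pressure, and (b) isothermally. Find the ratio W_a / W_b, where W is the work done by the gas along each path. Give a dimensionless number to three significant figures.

Path (a) isobaric: W = P₁(V₂ − V₁) → W_a/(P₁V₁) = 0.779.
Path (b) isothermal: W = P₁V₁ ln(V₂/V₁) → W_b/(P₁V₁) = 0.5761.
W_a / W_b = 0.779 / 0.5761 = 1.352.

W_a / W_b ≈ 1.35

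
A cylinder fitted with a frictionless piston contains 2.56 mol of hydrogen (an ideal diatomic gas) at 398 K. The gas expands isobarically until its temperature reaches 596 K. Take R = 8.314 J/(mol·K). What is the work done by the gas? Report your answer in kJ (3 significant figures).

W ≈ 4.21 kJ

Isobaric: W = P ΔV = nR ΔT.
W = (2.56)(8.314)(596 − 398) = 4214 J.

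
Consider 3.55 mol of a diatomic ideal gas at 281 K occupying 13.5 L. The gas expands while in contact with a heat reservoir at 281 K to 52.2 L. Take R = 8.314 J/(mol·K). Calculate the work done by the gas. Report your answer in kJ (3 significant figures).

Isothermal: W = nRT ln(V₂/V₁).
W = (3.55)(8.314)(281) × ln(52.2/13.5)
  = 8294 × 1.352
W_by_gas = 11216 J.

W ≈ 11.2 kJ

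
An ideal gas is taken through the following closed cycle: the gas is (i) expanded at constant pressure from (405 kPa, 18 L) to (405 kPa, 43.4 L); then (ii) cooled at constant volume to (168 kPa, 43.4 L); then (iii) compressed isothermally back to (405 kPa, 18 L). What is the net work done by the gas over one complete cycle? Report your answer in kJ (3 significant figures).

W_net ≈ 3.87 kJ

Leg (i): W = PΔV = (405)(43.4 − 18) = 10287 J.
Leg (ii): W = 0.
Leg (iii): W = PᵢVᵢ ln(V_f/Vᵢ) = (7291) ln(18/43.4) = -6417 J.
W_net = 10287 − 6417 = 3870 J.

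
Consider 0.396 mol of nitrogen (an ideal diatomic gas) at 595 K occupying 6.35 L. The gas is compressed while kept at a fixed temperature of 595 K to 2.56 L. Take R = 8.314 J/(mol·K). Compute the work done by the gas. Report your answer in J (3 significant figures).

W ≈ -1780 J

Isothermal: W = nRT ln(V₂/V₁).
W = (0.396)(8.314)(595) × ln(2.56/6.35)
  = 1959 × -0.9084
W_by_gas = -1780 J.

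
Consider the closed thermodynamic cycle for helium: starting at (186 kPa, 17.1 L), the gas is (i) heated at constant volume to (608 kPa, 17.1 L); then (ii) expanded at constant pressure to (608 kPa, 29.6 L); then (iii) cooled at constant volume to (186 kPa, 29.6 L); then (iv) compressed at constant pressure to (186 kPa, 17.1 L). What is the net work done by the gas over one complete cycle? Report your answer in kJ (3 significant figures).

W_net ≈ 5.28 kJ

Constant-volume legs do no work.
W(ii) = (608)(29.6 − 17.1) = 7600 J; W(iv) = (186)(17.1 − 29.6) = -2325 J.
W_net = 7600 − 2325 = 5275 J (the clockwise enclosed area).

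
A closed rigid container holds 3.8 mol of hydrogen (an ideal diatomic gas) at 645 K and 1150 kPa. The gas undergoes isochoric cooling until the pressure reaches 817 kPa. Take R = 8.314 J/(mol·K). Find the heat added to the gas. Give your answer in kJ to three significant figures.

Constant volume ⇒ W = 0, so Q = ΔU = nCᵥΔT with Cᵥ = 5R/2 = 20.79 J/(mol·K).
At constant V, T₂/T₁ = P₂/P₁ ⇒ ΔT = T₁(P₂/P₁ − 1) = 645·(817/1150 − 1) = -186.8 K.
ΔU = (3.8)(20.79)(-186.8) = -14752 J.

Q ≈ -14.8 kJ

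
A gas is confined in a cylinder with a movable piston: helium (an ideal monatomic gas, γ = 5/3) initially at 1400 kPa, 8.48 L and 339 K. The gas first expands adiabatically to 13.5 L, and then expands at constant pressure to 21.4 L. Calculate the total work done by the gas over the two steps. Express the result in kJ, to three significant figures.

Step 1 (adiabatic): W = (P₁V₁ − P₂V₂)/(γ−1) = (11872 − 8708)/0.667 = 4747 J.
After step 1: P = 645 kPa, V = 13.5 L, T = 248.6 K.
Step 2 (isobaric): W = PΔV = (645 kPa)(21.4 − 13.5 L) = 5096 J.
W_total = 4747 + 5096 = 9842 J.

W_total ≈ 9.84 kJ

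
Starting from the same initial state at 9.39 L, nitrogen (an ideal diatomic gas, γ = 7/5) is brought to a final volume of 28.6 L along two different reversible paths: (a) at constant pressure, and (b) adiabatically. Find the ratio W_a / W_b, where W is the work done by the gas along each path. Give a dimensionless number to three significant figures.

Path (a) isobaric: W = P₁(V₂ − V₁) → W_a/(P₁V₁) = 2.046.
Path (b) adiabatic: W = P₁V₁(1 − (V₁/V₂)^(γ−1))/(γ−1) → W_b/(P₁V₁) = 0.8987.
W_a / W_b = 2.046 / 0.8987 = 2.276.

W_a / W_b ≈ 2.28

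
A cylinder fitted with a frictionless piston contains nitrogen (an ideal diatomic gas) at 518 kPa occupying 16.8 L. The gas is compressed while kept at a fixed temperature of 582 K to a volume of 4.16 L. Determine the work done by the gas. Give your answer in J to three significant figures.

Isothermal: W = nRT ln(V₂/V₁) = P₁V₁ ln(V₂/V₁).
P₁V₁ = (518 kPa)(16.8 L) = 8702 J.
W = 8702 × ln(4.16/16.8) = 8702 × -1.396
W_by_gas = -12147 J.

W ≈ -12100 J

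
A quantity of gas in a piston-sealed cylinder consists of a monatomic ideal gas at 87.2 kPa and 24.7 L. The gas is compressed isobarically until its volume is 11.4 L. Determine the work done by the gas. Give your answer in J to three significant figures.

W ≈ -1160 J

Isobaric: W = P ΔV.
W = (87.2 kPa)(11.4 − 24.7 L) = (87.2)(-13.3) = -1160 J.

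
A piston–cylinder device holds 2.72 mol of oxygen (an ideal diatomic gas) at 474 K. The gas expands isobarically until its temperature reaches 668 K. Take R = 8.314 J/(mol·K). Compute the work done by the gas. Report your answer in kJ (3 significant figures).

W ≈ 4.39 kJ

Isobaric: W = P ΔV = nR ΔT.
W = (2.72)(8.314)(668 − 474) = 4387 J.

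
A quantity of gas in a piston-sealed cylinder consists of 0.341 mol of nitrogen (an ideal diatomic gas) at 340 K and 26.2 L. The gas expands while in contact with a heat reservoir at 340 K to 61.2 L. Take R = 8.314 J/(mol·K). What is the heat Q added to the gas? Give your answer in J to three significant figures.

Isothermal ⇒ ΔU = 0, so Q = W = nRT ln(V₂/V₁).
Q = (0.341)(8.314)(340) ln(61.2/26.2) = 963.9 × 0.8484 = 817.8 J.

Q ≈ 818 J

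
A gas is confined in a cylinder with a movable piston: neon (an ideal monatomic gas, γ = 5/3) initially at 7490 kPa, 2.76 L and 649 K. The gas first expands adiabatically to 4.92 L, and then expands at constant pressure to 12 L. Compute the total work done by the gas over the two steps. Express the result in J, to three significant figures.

Step 1 (adiabatic): W = (P₁V₁ − P₂V₂)/(γ−1) = (20672 − 14061)/0.667 = 9917 J.
After step 1: P = 2858 kPa, V = 4.92 L, T = 441.4 K.
Step 2 (isobaric): W = PΔV = (2858 kPa)(12 − 4.92 L) = 20234 J.
W_total = 9917 + 20234 = 30151 J.

W_total ≈ 30200 J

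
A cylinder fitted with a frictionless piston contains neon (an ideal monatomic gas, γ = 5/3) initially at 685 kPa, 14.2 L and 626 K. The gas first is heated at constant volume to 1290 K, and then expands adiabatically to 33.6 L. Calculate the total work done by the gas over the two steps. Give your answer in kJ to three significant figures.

Step 1 (isochoric): W = 0 (constant volume).
After step 1: P = 1412 kPa (V unchanged).
Step 2 (adiabatic): W = (P₁V₁ − P₂V₂)/(γ−1) = (20044 − 11288)/0.667 = 13134 J.
W_total = 0 + 13134 = 13134 J.

W_total ≈ 13.1 kJ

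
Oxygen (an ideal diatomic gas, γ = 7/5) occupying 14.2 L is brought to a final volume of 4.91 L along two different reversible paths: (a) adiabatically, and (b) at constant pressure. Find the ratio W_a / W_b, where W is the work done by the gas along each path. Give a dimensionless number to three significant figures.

W_a / W_b ≈ 2.02

Path (a) adiabatic: W = P₁V₁(1 − (V₁/V₂)^(γ−1))/(γ−1) → W_a/(P₁V₁) = -1.323.
Path (b) isobaric: W = P₁(V₂ − V₁) → W_b/(P₁V₁) = -0.6542.
W_a / W_b = -1.323 / -0.6542 = 2.022.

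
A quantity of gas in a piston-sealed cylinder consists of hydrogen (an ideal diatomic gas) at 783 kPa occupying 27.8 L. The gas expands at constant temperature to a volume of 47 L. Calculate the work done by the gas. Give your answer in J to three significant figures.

W ≈ 11400 J

Isothermal: W = nRT ln(V₂/V₁) = P₁V₁ ln(V₂/V₁).
P₁V₁ = (783 kPa)(27.8 L) = 21767 J.
W = 21767 × ln(47/27.8) = 21767 × 0.5251
W_by_gas = 11430 J.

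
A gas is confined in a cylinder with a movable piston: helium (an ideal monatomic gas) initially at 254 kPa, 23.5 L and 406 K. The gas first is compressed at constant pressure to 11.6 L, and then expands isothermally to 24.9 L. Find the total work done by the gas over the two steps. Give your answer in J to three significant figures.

W_total ≈ -772 J

Step 1 (isobaric): W = PΔV = (254 kPa)(11.6 − 23.5 L) = -3023 J.
After step 1: P = 254 kPa, V = 11.6 L, T = 200.4 K.
Step 2 (isothermal): W = P₁V₁ ln(V₂/V₁) = (2946) ln(24.9/11.6) = 2251 J.
W_total = -3023 + 2251 = -772 J.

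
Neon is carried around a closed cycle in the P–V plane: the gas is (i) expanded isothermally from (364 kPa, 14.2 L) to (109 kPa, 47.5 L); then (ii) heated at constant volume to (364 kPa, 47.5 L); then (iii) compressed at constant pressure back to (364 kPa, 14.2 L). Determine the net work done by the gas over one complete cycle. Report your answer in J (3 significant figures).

W_net ≈ -5880 J

Leg (i): W = PᵢVᵢ ln(V_f/Vᵢ) = (5169) ln(47.5/14.2) = 6241 J.
Leg (ii): W = 0.
Leg (iii): W = PΔV = (364)(14.2 − 47.5) = -12121 J.
W_net = 6241 − 12121 = -5880 J.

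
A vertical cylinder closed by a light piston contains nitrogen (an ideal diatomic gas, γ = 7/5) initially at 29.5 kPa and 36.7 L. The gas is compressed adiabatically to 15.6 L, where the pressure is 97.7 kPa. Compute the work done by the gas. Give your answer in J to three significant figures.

W ≈ -1100 J

Adiabatic: W = (P₁V₁ − P₂V₂)/(γ − 1) with γ = 7/5.
P₁V₁ = 1083 J, P₂V₂ = 1524 J.
W = (1083 − 1524) / 0.4 = -1104 J.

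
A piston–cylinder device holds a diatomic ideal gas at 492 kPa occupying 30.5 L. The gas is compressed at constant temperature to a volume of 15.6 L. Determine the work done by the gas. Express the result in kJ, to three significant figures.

Isothermal: W = nRT ln(V₂/V₁) = P₁V₁ ln(V₂/V₁).
P₁V₁ = (492 kPa)(30.5 L) = 15006 J.
W = 15006 × ln(15.6/30.5) = 15006 × -0.6705
W_by_gas = -10061 J.

W ≈ -10.1 kJ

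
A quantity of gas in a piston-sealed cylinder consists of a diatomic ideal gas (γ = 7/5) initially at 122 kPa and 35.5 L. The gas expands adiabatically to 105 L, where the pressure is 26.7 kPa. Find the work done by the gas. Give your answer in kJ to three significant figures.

W ≈ 3.82 kJ

Adiabatic: W = (P₁V₁ − P₂V₂)/(γ − 1) with γ = 7/5.
P₁V₁ = 4331 J, P₂V₂ = 2804 J.
W = (4331 − 2804) / 0.4 = 3819 J.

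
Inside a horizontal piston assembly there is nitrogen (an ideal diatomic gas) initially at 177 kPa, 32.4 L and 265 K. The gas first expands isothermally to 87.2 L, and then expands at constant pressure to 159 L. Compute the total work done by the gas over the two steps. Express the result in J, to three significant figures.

W_total ≈ 10400 J

Step 1 (isothermal): W = P₁V₁ ln(V₂/V₁) = (5735) ln(87.2/32.4) = 5678 J.
After step 1: P = 65.77 kPa, V = 87.2 L, T = 265 K.
Step 2 (isobaric): W = PΔV = (65.77 kPa)(159 − 87.2 L) = 4722 J.
W_total = 5678 + 4722 = 10400 J.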